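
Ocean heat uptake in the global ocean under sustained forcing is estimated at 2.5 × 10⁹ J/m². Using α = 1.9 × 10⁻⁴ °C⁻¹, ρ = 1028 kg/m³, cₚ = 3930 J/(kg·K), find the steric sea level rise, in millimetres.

Δh = 118 mm

Δh = αQ/(ρcₚ) = 1.9×10⁻⁴ × 2.5×10⁹ / (1028 × 3930) ≈ 0.11757 m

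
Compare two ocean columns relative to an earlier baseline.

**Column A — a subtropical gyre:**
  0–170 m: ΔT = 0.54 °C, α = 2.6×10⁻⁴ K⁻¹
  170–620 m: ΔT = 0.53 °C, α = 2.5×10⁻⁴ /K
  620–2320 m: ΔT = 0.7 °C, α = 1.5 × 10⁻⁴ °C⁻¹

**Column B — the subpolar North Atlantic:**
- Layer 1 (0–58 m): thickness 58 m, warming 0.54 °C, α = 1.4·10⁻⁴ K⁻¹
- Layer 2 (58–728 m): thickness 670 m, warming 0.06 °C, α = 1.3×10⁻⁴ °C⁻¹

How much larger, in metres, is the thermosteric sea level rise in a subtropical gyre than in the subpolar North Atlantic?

A 0–170 m: 2.6×10⁻⁴ × 170 × 0.54 = 0.023868 m
A 450 × 2.5×10⁻⁴ × 0.53 = 0.059625 m
A Layer 3: 0.7 × 1.5×10⁻⁴ × 1700 = 0.17850 m
A total: 0.261993 m
B 0–58 m: 58 × 1.4×10⁻⁴ × 0.54 = 0.0043848 m
B 58–728 m: 1.3×10⁻⁴ × 0.06 × 670 = 0.005226 m
B total: 0.0096108 m
Difference: 0.261993 − 0.0096108 = 0.2523822 m

0.252 m larger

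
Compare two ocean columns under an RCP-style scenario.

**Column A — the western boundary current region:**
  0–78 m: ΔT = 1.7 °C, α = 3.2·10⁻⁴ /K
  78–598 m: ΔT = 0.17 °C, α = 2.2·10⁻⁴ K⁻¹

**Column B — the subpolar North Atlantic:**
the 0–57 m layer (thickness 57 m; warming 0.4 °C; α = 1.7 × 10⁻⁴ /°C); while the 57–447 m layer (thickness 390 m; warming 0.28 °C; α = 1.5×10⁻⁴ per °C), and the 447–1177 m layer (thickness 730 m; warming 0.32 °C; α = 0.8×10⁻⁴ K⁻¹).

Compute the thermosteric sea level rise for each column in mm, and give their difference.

A Layer 1: 3.2×10⁻⁴ × 78 × 1.7 = 0.042432 m
A 78–598 m: 0.17 × 2.2×10⁻⁴ × 520 = 0.019448 m
A total: 0.06188 m
B Layer 1: 1.7×10⁻⁴ × 0.4 × 57 = 0.003876 m
B Layer 2: 0.28 × 390 × 1.5×10⁻⁴ = 0.01638 m
B 0.8×10⁻⁴ × 0.32 × 730 = 0.018688 m
B total: 0.038944 m
Difference: 0.06188 − 0.038944 = 0.022936 m

Δh_A ≈ 61.9 mm, Δh_B ≈ 38.9 mm; difference ≈ 22.9 mm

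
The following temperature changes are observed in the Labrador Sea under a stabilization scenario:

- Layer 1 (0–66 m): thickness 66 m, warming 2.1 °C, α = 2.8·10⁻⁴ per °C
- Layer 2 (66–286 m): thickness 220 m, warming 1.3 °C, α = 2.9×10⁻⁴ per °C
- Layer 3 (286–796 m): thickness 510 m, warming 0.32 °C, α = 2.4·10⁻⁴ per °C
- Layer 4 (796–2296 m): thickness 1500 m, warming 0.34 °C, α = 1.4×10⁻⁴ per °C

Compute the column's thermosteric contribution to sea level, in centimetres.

66 × 2.1 × 2.8×10⁻⁴ = 0.038808 m
66–286 m: 1.3 × 2.9×10⁻⁴ × 220 = 0.08294 m
2.4×10⁻⁴ × 510 × 0.32 = 0.039168 m
Layer 4: 1.4×10⁻⁴ × 1500 × 0.34 = 0.07140 m
Δh = 0.038808 + 0.08294 + 0.039168 + 0.07140 = 0.232316 m

23.2 cm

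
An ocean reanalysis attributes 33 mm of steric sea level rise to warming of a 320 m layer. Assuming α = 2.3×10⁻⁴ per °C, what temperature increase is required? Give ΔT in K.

0.45 K

ΔT = Δh/(αH) = 0.033 / (2.3×10⁻⁴ × 320) ≈ 0.4484 K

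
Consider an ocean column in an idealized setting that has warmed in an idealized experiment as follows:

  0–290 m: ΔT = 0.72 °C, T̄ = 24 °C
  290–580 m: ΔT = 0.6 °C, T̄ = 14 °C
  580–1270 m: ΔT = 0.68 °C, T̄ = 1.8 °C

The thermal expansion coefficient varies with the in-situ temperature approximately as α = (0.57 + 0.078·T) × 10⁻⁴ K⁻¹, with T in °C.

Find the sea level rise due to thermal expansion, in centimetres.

Layer 1: α = (0.57 + 0.078×24)×10⁻⁴ = 2.442×10⁻⁴ K⁻¹
Layer 2: α = (0.57 + 0.078×14)×10⁻⁴ = 1.662×10⁻⁴ K⁻¹
Layer 3: α = (0.57 + 0.078×1.8)×10⁻⁴ = 0.7104×10⁻⁴ K⁻¹
0.72 × 2.442×10⁻⁴ × 290 = 0.05098896 m
Layer 2: 1.662×10⁻⁴ × 0.6 × 290 = 0.0289188 m
690 × 0.7104×10⁻⁴ × 0.68 = 0.033331968 m
Δh = 0.05098896 + 0.0289188 + 0.033331968 = 0.113239728 m

Δh = 11.3 cm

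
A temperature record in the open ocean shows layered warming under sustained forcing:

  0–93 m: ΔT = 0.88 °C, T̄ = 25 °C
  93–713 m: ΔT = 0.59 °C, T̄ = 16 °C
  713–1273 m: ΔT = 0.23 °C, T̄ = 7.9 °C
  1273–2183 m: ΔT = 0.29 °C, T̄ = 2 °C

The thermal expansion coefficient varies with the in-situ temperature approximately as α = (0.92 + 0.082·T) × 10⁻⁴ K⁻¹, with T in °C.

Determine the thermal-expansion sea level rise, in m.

Δh = 0.155 m

Layer 1: α = (0.92 + 0.082×25)×10⁻⁴ = 2.97×10⁻⁴ K⁻¹
Layer 2: α = (0.92 + 0.082×16)×10⁻⁴ = 2.232×10⁻⁴ K⁻¹
Layer 3: α = (0.92 + 0.082×7.9)×10⁻⁴ = 1.5678×10⁻⁴ K⁻¹
Layer 4: α = (0.92 + 0.082×2)×10⁻⁴ = 1.084×10⁻⁴ K⁻¹
0.88 × 2.97×10⁻⁴ × 93 = 0.02430648 m
Layer 2: 620 × 2.232×10⁻⁴ × 0.59 = 0.08164656 m
0.23 × 1.5678×10⁻⁴ × 560 = 0.020193264 m
0.29 × 910 × 1.084×10⁻⁴ = 0.02860676 m
Δh = 0.02430648 + 0.08164656 + 0.020193264 + 0.02860676 = 0.154753064 m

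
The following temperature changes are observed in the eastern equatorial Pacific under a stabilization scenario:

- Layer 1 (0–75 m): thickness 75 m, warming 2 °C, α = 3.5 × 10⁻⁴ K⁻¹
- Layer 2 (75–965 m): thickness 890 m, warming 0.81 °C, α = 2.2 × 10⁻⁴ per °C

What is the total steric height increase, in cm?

21.1 cm of thermosteric rise

Layer 1: 2 × 75 × 3.5×10⁻⁴ = 0.05250 m
890 × 2.2×10⁻⁴ × 0.81 = 0.158598 m
Δh = 0.05250 + 0.158598 = 0.211098 m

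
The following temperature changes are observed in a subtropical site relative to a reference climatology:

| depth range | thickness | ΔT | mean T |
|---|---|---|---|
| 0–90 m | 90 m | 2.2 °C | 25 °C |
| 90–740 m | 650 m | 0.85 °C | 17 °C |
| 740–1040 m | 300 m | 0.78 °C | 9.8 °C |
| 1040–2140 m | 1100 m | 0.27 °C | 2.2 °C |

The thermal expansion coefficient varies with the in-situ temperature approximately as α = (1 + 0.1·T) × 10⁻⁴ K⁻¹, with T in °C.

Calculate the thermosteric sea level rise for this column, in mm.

Layer 1: α = (1 + 0.1×25)×10⁻⁴ = 3.5×10⁻⁴ K⁻¹
Layer 2: α = (1 + 0.1×17)×10⁻⁴ = 2.7×10⁻⁴ K⁻¹
Layer 3: α = (1 + 0.1×9.8)×10⁻⁴ = 1.98×10⁻⁴ K⁻¹
Layer 4: α = (1 + 0.1×2.2)×10⁻⁴ = 1.22×10⁻⁴ K⁻¹
Layer 1: 2.2 × 90 × 3.5×10⁻⁴ = 0.06930 m
90–740 m: 2.7×10⁻⁴ × 0.85 × 650 = 0.149175 m
Layer 3: 0.78 × 300 × 1.98×10⁻⁴ = 0.046332 m
1040–2140 m: 1.22×10⁻⁴ × 0.27 × 1100 = 0.036234 m
Δh = 0.06930 + 0.149175 + 0.046332 + 0.036234 = 0.301041 m

Δh = 300 mm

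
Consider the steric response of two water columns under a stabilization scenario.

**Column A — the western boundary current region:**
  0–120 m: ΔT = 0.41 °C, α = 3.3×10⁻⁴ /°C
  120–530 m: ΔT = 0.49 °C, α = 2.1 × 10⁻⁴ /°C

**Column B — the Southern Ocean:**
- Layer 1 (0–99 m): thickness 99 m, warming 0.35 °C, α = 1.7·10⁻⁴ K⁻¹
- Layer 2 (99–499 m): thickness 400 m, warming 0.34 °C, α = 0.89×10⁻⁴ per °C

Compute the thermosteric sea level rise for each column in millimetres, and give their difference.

A Layer 1: 3.3×10⁻⁴ × 120 × 0.41 = 0.016236 m
A 0.49 × 410 × 2.1×10⁻⁴ = 0.042189 m
A total: 0.058425 m
B 0.35 × 99 × 1.7×10⁻⁴ = 0.0058905 m
B Layer 2: 0.34 × 0.89×10⁻⁴ × 400 = 0.012104 m
B total: 0.0179945 m
Difference: 0.058425 − 0.0179945 = 0.0404305 m

A: 58 mm; B: 18 mm; difference 40 mm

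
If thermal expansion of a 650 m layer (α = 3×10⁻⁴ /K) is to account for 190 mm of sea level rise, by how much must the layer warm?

ΔT ≈ 0.974 °C

ΔT = Δh/(αH) = 0.19 / (3×10⁻⁴ × 650) ≈ 0.9744 °C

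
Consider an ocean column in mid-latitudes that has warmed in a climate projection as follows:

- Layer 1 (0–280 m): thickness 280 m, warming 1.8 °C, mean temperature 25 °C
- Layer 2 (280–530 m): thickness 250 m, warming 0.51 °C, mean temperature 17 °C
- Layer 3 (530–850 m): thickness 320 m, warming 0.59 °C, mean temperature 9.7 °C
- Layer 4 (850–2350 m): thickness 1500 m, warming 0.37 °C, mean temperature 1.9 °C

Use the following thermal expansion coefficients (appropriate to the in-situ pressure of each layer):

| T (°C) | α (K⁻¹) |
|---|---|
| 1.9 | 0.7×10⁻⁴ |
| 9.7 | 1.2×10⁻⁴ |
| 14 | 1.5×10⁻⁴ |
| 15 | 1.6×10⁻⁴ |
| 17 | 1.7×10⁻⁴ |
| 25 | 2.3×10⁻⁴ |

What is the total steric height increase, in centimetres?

Δh = 19.9 cm

Layer 1 at 25 °C → α = 2.3×10⁻⁴ K⁻¹
Layer 2 at 17 °C → α = 1.7×10⁻⁴ K⁻¹
Layer 3 at 9.7 °C → α = 1.2×10⁻⁴ K⁻¹
Layer 4 at 1.9 °C → α = 0.7×10⁻⁴ K⁻¹
0–280 m: 280 × 1.8 × 2.3×10⁻⁴ = 0.11592 m
250 × 1.7×10⁻⁴ × 0.51 = 0.021675 m
1.2×10⁻⁴ × 320 × 0.59 = 0.022656 m
850–2350 m: 0.7×10⁻⁴ × 1500 × 0.37 = 0.03885 m
Δh = 0.11592 + 0.021675 + 0.022656 + 0.03885 = 0.199101 m ≈ 19.9 cm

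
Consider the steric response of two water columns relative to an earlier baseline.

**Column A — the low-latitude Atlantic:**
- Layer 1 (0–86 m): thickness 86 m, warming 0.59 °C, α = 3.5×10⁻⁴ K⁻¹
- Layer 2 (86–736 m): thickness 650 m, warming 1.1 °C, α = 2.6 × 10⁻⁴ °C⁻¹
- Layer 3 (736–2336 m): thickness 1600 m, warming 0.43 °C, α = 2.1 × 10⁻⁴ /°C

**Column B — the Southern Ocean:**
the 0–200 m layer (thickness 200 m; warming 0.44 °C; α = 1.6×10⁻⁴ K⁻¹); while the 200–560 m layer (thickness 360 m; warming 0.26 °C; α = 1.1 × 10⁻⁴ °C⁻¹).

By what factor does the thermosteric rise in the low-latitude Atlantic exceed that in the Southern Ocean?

≈ 14×

A 0–86 m: 0.59 × 86 × 3.5×10⁻⁴ = 0.017759 m
A Layer 2: 2.6×10⁻⁴ × 650 × 1.1 = 0.18590 m
A 2.1×10⁻⁴ × 0.43 × 1600 = 0.14448 m
A total: 0.348139 m
B 0–200 m: 1.6×10⁻⁴ × 0.44 × 200 = 0.01408 m
B Layer 2: 1.1×10⁻⁴ × 360 × 0.26 = 0.010296 m
B total: 0.024376 m
Ratio: 0.348139 / 0.024376 ≈ 14.28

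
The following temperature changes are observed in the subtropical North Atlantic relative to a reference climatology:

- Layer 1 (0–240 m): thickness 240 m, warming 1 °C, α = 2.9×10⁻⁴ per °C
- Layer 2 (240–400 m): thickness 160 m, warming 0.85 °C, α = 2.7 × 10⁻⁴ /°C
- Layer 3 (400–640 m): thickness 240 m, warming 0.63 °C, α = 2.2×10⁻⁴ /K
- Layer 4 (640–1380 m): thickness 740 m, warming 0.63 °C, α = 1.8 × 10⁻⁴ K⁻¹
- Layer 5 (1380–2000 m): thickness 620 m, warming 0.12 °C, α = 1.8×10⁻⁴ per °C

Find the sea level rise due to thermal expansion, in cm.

Δh ≈ 23.7 cm

1 × 2.9×10⁻⁴ × 240 = 0.06960 m
240–400 m: 2.7×10⁻⁴ × 160 × 0.85 = 0.03672 m
400–640 m: 0.63 × 240 × 2.2×10⁻⁴ = 0.033264 m
640–1380 m: 0.63 × 1.8×10⁻⁴ × 740 = 0.083916 m
Layer 5: 1.8×10⁻⁴ × 620 × 0.12 = 0.013392 m
Δh = 0.06960 + 0.03672 + 0.033264 + 0.083916 + 0.013392 = 0.236892 m ≈ 23.7 cm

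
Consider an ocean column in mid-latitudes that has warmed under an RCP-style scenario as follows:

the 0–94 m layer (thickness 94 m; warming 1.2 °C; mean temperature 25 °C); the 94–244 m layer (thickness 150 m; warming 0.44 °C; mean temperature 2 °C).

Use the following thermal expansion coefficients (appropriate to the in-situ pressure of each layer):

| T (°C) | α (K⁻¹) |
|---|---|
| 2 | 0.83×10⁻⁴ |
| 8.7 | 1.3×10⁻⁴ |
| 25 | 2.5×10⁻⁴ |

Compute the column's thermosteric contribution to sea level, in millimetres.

Layer 1 at 25 °C → α = 2.5×10⁻⁴ K⁻¹
Layer 2 at 2 °C → α = 0.83×10⁻⁴ K⁻¹
1.2 × 2.5×10⁻⁴ × 94 = 0.02820 m
0.83×10⁻⁴ × 150 × 0.44 = 0.005478 m
Δh = 0.02820 + 0.005478 = 0.033678 m ≈ 33.7 mm

33.7 mm of thermosteric rise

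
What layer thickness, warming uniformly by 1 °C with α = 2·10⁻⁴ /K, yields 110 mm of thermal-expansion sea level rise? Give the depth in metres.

H = Δh/(αΔT) = 0.11 / (2×10⁻⁴ × 1) = 550.0 m

H ≈ 550 m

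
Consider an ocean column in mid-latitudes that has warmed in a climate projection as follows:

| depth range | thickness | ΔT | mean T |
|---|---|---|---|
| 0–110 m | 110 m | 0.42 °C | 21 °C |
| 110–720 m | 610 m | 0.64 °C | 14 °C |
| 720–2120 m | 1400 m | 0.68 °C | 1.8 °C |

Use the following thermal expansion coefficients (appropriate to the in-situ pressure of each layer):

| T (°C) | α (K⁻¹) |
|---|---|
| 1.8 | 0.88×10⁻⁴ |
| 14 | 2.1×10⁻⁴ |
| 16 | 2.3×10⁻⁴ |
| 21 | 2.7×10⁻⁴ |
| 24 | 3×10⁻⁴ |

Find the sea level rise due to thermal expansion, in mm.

180 mm

Layer 1 at 21 °C → α = 2.7×10⁻⁴ K⁻¹
Layer 2 at 14 °C → α = 2.1×10⁻⁴ K⁻¹
Layer 3 at 1.8 °C → α = 0.88×10⁻⁴ K⁻¹
110 × 0.42 × 2.7×10⁻⁴ = 0.012474 m
Layer 2: 2.1×10⁻⁴ × 610 × 0.64 = 0.081984 m
1400 × 0.88×10⁻⁴ × 0.68 = 0.083776 m
Δh = 0.012474 + 0.081984 + 0.083776 = 0.178234 m ≈ 180 mm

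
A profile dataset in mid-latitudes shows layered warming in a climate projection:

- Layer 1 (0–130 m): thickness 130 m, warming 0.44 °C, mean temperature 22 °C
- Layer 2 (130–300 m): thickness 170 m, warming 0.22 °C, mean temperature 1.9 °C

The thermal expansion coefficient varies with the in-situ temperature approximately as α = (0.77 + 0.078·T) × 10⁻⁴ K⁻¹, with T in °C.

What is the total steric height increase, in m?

Δh = 0.018 m

Layer 1: α = (0.77 + 0.078×22)×10⁻⁴ = 2.486×10⁻⁴ K⁻¹
Layer 2: α = (0.77 + 0.078×1.9)×10⁻⁴ = 0.9182×10⁻⁴ K⁻¹
0–130 m: 2.486×10⁻⁴ × 0.44 × 130 = 0.01421992 m
Layer 2: 0.9182×10⁻⁴ × 0.22 × 170 = 0.003434068 m
Δh = 0.01421992 + 0.003434068 = 0.017653988 m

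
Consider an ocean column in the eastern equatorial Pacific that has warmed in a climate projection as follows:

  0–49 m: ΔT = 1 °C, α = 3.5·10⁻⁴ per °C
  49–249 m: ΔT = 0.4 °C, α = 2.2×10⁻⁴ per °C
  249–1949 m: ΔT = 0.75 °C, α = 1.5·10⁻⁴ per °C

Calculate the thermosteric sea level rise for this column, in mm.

Δh = 230 mm

Layer 1: 3.5×10⁻⁴ × 49 × 1 = 0.01715 m
49–249 m: 2.2×10⁻⁴ × 0.4 × 200 = 0.01760 m
249–1949 m: 1.5×10⁻⁴ × 0.75 × 1700 = 0.19125 m
Δh = 0.01715 + 0.01760 + 0.19125 = 0.22600 m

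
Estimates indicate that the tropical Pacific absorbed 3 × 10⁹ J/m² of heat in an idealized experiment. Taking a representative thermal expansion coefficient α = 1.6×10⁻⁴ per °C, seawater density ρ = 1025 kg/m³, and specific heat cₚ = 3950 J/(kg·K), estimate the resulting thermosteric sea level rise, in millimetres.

Δh = αQ/(ρcₚ) = 1.6×10⁻⁴ × 3×10⁹ / (1025 × 3950) ≈ 0.11856 m

119 mm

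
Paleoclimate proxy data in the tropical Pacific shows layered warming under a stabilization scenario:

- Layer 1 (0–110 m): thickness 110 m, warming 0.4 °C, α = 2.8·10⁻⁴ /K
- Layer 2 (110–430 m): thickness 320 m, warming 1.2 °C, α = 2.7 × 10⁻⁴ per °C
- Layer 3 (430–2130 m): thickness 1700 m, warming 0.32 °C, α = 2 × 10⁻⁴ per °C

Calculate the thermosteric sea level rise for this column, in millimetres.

Δh ≈ 225 mm

Layer 1: 110 × 0.4 × 2.8×10⁻⁴ = 0.01232 m
Layer 2: 320 × 1.2 × 2.7×10⁻⁴ = 0.10368 m
430–2130 m: 2×10⁻⁴ × 1700 × 0.32 = 0.10880 m
Δh = 0.01232 + 0.10368 + 0.10880 = 0.22480 m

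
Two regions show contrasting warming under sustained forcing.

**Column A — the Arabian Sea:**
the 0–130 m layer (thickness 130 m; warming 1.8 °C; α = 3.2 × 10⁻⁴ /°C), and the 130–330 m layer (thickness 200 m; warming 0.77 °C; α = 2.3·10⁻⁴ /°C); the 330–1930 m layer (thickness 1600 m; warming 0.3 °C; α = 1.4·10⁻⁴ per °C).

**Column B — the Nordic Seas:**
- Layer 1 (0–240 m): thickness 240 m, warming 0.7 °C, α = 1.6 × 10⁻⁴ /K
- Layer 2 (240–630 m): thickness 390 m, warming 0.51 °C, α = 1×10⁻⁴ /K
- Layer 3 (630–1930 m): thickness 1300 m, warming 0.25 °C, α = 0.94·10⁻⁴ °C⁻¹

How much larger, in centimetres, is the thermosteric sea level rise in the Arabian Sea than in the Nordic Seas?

10.0 cm larger

A Layer 1: 130 × 1.8 × 3.2×10⁻⁴ = 0.07488 m
A 130–330 m: 0.77 × 200 × 2.3×10⁻⁴ = 0.03542 m
A Layer 3: 0.3 × 1600 × 1.4×10⁻⁴ = 0.06720 m
A total: 0.17750 m
B 0–240 m: 1.6×10⁻⁴ × 240 × 0.7 = 0.02688 m
B Layer 2: 390 × 0.51 × 1×10⁻⁴ = 0.01989 m
B Layer 3: 0.94×10⁻⁴ × 0.25 × 1300 = 0.03055 m
B total: 0.07732 m
Difference: 0.17750 − 0.07732 = 0.10018 m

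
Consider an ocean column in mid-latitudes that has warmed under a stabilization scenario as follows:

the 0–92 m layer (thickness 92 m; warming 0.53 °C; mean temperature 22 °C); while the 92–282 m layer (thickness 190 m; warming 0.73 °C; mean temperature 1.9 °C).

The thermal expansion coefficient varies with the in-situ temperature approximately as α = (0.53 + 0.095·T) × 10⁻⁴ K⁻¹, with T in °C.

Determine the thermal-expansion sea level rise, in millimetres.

Layer 1: α = (0.53 + 0.095×22)×10⁻⁴ = 2.62×10⁻⁴ K⁻¹
Layer 2: α = (0.53 + 0.095×1.9)×10⁻⁴ = 0.7105×10⁻⁴ K⁻¹
92 × 2.62×10⁻⁴ × 0.53 = 0.01277512 m
190 × 0.73 × 0.7105×10⁻⁴ = 0.009854635 m
Δh = 0.01277512 + 0.009854635 = 0.022629755 m

Δh ≈ 22.6 mm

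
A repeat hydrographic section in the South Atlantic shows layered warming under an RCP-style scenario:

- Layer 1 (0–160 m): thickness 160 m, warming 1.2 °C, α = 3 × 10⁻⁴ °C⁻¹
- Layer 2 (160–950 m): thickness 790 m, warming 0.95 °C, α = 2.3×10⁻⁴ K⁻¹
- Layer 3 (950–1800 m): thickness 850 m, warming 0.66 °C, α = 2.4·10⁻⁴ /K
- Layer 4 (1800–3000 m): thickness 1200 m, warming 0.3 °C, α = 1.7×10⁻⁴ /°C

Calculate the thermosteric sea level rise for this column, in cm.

Layer 1: 3×10⁻⁴ × 1.2 × 160 = 0.05760 m
Layer 2: 790 × 0.95 × 2.3×10⁻⁴ = 0.172615 m
950–1800 m: 850 × 2.4×10⁻⁴ × 0.66 = 0.13464 m
Layer 4: 1200 × 0.3 × 1.7×10⁻⁴ = 0.06120 m
Δh = 0.05760 + 0.172615 + 0.13464 + 0.06120 = 0.426055 m

Δh = 42.6 cm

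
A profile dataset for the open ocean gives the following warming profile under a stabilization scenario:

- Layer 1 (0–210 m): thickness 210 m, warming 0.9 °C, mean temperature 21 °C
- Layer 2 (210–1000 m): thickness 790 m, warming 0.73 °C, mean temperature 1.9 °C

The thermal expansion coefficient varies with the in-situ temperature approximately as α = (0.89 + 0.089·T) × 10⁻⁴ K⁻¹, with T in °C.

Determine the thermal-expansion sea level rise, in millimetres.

113 mm

Layer 1: α = (0.89 + 0.089×21)×10⁻⁴ = 2.759×10⁻⁴ K⁻¹
Layer 2: α = (0.89 + 0.089×1.9)×10⁻⁴ = 1.0591×10⁻⁴ K⁻¹
0–210 m: 0.9 × 210 × 2.759×10⁻⁴ = 0.0521451 m
210–1000 m: 790 × 0.73 × 1.0591×10⁻⁴ = 0.061078297 m
Δh = 0.0521451 + 0.061078297 = 0.113223397 m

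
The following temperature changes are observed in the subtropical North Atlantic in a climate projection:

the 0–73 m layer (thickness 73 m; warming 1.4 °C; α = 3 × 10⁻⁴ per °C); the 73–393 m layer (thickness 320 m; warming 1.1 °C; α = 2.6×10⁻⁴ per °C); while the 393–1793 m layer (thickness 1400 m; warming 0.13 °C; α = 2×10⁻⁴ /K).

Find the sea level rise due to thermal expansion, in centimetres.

Δh = 15.9 cm

0–73 m: 73 × 3×10⁻⁴ × 1.4 = 0.03066 m
2.6×10⁻⁴ × 320 × 1.1 = 0.09152 m
2×10⁻⁴ × 0.13 × 1400 = 0.03640 m
Δh = 0.03066 + 0.09152 + 0.03640 = 0.15858 m ≈ 15.9 cm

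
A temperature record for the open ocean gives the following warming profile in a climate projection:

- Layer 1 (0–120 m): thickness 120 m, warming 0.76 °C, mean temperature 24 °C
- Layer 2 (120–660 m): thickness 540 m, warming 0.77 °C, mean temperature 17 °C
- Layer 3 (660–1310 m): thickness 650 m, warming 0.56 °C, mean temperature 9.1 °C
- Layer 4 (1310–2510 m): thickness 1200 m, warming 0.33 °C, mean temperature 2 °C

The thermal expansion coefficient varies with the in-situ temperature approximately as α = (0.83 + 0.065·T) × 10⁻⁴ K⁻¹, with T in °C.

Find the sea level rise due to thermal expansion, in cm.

Δh ≈ 19.2 cm

Layer 1: α = (0.83 + 0.065×24)×10⁻⁴ = 2.39×10⁻⁴ K⁻¹
Layer 2: α = (0.83 + 0.065×17)×10⁻⁴ = 1.935×10⁻⁴ K⁻¹
Layer 3: α = (0.83 + 0.065×9.1)×10⁻⁴ = 1.4215×10⁻⁴ K⁻¹
Layer 4: α = (0.83 + 0.065×2)×10⁻⁴ = 0.96×10⁻⁴ K⁻¹
0–120 m: 0.76 × 2.39×10⁻⁴ × 120 = 0.0217968 m
540 × 1.935×10⁻⁴ × 0.77 = 0.0804573 m
660–1310 m: 1.4215×10⁻⁴ × 650 × 0.56 = 0.0517426 m
0.33 × 0.96×10⁻⁴ × 1200 = 0.038016 m
Δh = 0.0217968 + 0.0804573 + 0.0517426 + 0.038016 = 0.1920127 m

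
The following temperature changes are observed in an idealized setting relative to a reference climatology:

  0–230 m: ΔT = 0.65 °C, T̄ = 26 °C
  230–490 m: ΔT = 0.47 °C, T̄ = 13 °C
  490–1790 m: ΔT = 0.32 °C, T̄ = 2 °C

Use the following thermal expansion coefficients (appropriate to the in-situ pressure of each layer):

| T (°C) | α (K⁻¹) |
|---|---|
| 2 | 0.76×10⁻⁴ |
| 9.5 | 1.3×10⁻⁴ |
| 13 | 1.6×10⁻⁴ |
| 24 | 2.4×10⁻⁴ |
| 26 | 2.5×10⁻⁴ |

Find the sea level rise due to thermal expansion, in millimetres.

Δh ≈ 88.5 mm

Layer 1 at 26 °C → α = 2.5×10⁻⁴ K⁻¹
Layer 2 at 13 °C → α = 1.6×10⁻⁴ K⁻¹
Layer 3 at 2 °C → α = 0.76×10⁻⁴ K⁻¹
Layer 1: 230 × 0.65 × 2.5×10⁻⁴ = 0.037375 m
1.6×10⁻⁴ × 260 × 0.47 = 0.019552 m
Layer 3: 1300 × 0.32 × 0.76×10⁻⁴ = 0.031616 m
Δh = 0.037375 + 0.019552 + 0.031616 = 0.088543 m ≈ 88.5 mm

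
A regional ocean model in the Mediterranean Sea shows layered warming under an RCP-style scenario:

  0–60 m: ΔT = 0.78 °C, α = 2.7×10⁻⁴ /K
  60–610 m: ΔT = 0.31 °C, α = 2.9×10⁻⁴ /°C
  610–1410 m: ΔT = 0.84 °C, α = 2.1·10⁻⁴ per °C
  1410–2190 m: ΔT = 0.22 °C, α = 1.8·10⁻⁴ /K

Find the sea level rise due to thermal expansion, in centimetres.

60 × 0.78 × 2.7×10⁻⁴ = 0.012636 m
2.9×10⁻⁴ × 0.31 × 550 = 0.049445 m
0.84 × 2.1×10⁻⁴ × 800 = 0.14112 m
0.22 × 1.8×10⁻⁴ × 780 = 0.030888 m
Δh = 0.012636 + 0.049445 + 0.14112 + 0.030888 = 0.234089 m

23.4 cm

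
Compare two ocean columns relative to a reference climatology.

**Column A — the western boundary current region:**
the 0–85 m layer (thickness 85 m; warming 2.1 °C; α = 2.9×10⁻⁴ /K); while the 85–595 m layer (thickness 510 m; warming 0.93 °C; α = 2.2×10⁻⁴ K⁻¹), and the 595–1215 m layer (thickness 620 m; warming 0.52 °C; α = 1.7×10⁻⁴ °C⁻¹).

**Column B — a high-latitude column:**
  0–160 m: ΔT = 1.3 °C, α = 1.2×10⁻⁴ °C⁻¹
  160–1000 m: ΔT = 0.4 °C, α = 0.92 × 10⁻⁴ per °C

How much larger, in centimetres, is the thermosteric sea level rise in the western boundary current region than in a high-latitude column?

15.5 cm

A 2.1 × 2.9×10⁻⁴ × 85 = 0.051765 m
A 2.2×10⁻⁴ × 510 × 0.93 = 0.104346 m
A 595–1215 m: 1.7×10⁻⁴ × 0.52 × 620 = 0.054808 m
A total: 0.210919 m
B Layer 1: 1.2×10⁻⁴ × 160 × 1.3 = 0.02496 m
B 0.92×10⁻⁴ × 840 × 0.4 = 0.030912 m
B total: 0.055872 m
Difference: 0.210919 − 0.055872 = 0.155047 m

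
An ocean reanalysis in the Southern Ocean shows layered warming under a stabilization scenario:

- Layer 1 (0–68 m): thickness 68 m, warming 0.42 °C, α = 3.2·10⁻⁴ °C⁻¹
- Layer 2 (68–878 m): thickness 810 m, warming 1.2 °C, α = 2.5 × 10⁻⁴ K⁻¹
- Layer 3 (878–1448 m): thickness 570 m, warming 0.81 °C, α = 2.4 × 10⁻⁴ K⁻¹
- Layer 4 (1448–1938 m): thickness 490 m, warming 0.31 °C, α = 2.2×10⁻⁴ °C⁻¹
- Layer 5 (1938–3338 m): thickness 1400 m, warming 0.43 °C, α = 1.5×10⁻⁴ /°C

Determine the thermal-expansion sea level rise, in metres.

0.49 m

0–68 m: 3.2×10⁻⁴ × 0.42 × 68 = 0.0091392 m
68–878 m: 810 × 2.5×10⁻⁴ × 1.2 = 0.24300 m
0.81 × 2.4×10⁻⁴ × 570 = 0.110808 m
Layer 4: 0.31 × 2.2×10⁻⁴ × 490 = 0.033418 m
Layer 5: 0.43 × 1400 × 1.5×10⁻⁴ = 0.09030 m
Δh = 0.0091392 + 0.24300 + 0.110808 + 0.033418 + 0.09030 = 0.4866652 m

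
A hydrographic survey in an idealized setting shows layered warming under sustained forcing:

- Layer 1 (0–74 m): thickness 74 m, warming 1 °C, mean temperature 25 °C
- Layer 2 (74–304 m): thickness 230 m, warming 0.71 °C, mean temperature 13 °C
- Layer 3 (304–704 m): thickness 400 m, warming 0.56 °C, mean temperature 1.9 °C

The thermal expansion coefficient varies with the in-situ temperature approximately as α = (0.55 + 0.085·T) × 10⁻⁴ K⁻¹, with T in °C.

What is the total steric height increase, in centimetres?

6.28 cm of thermosteric rise

Layer 1: α = (0.55 + 0.085×25)×10⁻⁴ = 2.675×10⁻⁴ K⁻¹
Layer 2: α = (0.55 + 0.085×13)×10⁻⁴ = 1.655×10⁻⁴ K⁻¹
Layer 3: α = (0.55 + 0.085×1.9)×10⁻⁴ = 0.7115×10⁻⁴ K⁻¹
0–74 m: 1 × 2.675×10⁻⁴ × 74 = 0.019795 m
74–304 m: 0.71 × 1.655×10⁻⁴ × 230 = 0.02702615 m
304–704 m: 0.7115×10⁻⁴ × 0.56 × 400 = 0.0159376 m
Δh = 0.019795 + 0.02702615 + 0.0159376 = 0.06275875 m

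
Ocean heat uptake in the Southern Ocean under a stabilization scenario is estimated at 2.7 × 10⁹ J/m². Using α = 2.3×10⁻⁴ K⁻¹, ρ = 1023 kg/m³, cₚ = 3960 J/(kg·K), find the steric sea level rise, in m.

Δh ≈ 0.153 m

Δh = αQ/(ρcₚ) = 2.3×10⁻⁴ × 2.7×10⁹ / (1023 × 3960) ≈ 0.15329 m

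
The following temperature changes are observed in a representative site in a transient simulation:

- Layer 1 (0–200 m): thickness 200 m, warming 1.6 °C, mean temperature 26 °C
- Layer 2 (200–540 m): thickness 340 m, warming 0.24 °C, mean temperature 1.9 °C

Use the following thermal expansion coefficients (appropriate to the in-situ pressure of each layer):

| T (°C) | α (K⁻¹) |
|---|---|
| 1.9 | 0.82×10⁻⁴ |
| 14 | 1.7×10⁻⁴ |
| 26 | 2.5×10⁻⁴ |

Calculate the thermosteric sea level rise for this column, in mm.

Δh ≈ 86.7 mm

Layer 1 at 26 °C → α = 2.5×10⁻⁴ K⁻¹
Layer 2 at 1.9 °C → α = 0.82×10⁻⁴ K⁻¹
200 × 1.6 × 2.5×10⁻⁴ = 0.08000 m
Layer 2: 0.82×10⁻⁴ × 340 × 0.24 = 0.0066912 m
Δh = 0.08000 + 0.0066912 = 0.0866912 m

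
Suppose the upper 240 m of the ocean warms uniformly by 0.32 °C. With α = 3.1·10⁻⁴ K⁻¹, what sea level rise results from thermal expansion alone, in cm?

Δh ≈ 2.38 cm

Δh = αΔT·H = 3.1×10⁻⁴ × 0.32 × 240 = 0.023808 m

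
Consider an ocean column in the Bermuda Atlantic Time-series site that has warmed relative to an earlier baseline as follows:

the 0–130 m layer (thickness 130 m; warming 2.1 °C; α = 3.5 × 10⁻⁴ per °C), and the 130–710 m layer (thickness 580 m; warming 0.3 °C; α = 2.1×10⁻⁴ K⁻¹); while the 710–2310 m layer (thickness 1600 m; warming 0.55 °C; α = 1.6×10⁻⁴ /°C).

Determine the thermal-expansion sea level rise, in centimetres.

0–130 m: 130 × 2.1 × 3.5×10⁻⁴ = 0.09555 m
Layer 2: 0.3 × 2.1×10⁻⁴ × 580 = 0.03654 m
Layer 3: 1600 × 0.55 × 1.6×10⁻⁴ = 0.14080 m
Δh = 0.09555 + 0.03654 + 0.14080 = 0.27289 m ≈ 27.3 cm

27.3 cm of thermosteric rise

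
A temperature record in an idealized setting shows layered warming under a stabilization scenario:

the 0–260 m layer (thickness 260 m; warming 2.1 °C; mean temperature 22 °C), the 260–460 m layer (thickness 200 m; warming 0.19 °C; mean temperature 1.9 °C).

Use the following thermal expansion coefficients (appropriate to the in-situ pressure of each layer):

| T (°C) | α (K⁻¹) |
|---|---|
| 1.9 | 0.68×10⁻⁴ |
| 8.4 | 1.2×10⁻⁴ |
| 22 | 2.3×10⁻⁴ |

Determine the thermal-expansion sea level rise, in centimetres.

Layer 1 at 22 °C → α = 2.3×10⁻⁴ K⁻¹
Layer 2 at 1.9 °C → α = 0.68×10⁻⁴ K⁻¹
0–260 m: 260 × 2.3×10⁻⁴ × 2.1 = 0.12558 m
260–460 m: 0.68×10⁻⁴ × 200 × 0.19 = 0.002584 m
Δh = 0.12558 + 0.002584 = 0.128164 m

Δh = 13 cm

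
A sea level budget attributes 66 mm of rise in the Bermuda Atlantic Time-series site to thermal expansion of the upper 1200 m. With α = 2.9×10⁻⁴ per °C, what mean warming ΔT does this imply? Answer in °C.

ΔT = Δh/(αH) = 0.066 / (2.9×10⁻⁴ × 1200) ≈ 0.1897 °C

about 0.190 °C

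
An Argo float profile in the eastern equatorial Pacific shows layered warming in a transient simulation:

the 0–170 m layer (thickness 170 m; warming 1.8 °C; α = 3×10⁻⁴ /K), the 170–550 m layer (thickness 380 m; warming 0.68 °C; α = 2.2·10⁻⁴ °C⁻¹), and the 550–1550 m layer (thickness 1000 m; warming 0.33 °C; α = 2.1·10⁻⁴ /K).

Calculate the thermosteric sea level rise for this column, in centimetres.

0–170 m: 1.8 × 3×10⁻⁴ × 170 = 0.09180 m
380 × 0.68 × 2.2×10⁻⁴ = 0.056848 m
Layer 3: 2.1×10⁻⁴ × 1000 × 0.33 = 0.06930 m
Δh = 0.09180 + 0.056848 + 0.06930 = 0.217948 m ≈ 21.8 cm

21.8 cm of thermosteric rise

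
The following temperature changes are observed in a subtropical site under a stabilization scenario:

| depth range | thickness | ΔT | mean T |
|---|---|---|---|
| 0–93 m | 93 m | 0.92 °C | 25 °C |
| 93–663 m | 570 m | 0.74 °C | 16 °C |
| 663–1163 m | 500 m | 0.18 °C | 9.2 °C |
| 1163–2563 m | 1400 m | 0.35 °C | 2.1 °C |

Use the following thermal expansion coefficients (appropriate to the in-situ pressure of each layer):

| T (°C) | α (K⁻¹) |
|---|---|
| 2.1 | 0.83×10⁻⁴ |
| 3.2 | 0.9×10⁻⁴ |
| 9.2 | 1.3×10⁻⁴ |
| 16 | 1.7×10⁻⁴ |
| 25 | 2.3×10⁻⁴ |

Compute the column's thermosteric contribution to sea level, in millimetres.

Layer 1 at 25 °C → α = 2.3×10⁻⁴ K⁻¹
Layer 2 at 16 °C → α = 1.7×10⁻⁴ K⁻¹
Layer 3 at 9.2 °C → α = 1.3×10⁻⁴ K⁻¹
Layer 4 at 2.1 °C → α = 0.83×10⁻⁴ K⁻¹
0–93 m: 0.92 × 93 × 2.3×10⁻⁴ = 0.0196788 m
Layer 2: 570 × 0.74 × 1.7×10⁻⁴ = 0.071706 m
663–1163 m: 1.3×10⁻⁴ × 500 × 0.18 = 0.01170 m
0.83×10⁻⁴ × 0.35 × 1400 = 0.04067 m
Δh = 0.0196788 + 0.071706 + 0.01170 + 0.04067 = 0.1437548 m

Δh ≈ 144 mm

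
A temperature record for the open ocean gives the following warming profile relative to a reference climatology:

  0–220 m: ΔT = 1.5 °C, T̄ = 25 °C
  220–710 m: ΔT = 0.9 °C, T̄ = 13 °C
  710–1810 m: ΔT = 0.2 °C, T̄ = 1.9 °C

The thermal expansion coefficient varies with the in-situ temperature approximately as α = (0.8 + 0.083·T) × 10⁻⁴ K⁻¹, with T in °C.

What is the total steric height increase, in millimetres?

Layer 1: α = (0.8 + 0.083×25)×10⁻⁴ = 2.875×10⁻⁴ K⁻¹
Layer 2: α = (0.8 + 0.083×13)×10⁻⁴ = 1.879×10⁻⁴ K⁻¹
Layer 3: α = (0.8 + 0.083×1.9)×10⁻⁴ = 0.9577×10⁻⁴ K⁻¹
1.5 × 2.875×10⁻⁴ × 220 = 0.094875 m
1.879×10⁻⁴ × 0.9 × 490 = 0.0828639 m
Layer 3: 1100 × 0.9577×10⁻⁴ × 0.2 = 0.0210694 m
Δh = 0.094875 + 0.0828639 + 0.0210694 = 0.1988083 m

Δh ≈ 199 mm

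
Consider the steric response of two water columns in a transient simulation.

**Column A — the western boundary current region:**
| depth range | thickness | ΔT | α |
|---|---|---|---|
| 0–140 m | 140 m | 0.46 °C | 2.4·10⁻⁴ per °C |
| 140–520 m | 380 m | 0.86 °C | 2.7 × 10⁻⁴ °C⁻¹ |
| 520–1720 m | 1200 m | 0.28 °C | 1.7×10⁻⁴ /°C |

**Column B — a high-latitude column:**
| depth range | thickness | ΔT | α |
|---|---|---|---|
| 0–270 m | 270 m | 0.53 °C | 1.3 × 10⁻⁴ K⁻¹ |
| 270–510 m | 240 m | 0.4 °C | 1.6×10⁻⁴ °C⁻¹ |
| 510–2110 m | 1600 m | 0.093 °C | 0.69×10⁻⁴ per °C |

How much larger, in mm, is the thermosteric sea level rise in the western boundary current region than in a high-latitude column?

A Layer 1: 2.4×10⁻⁴ × 140 × 0.46 = 0.015456 m
A 2.7×10⁻⁴ × 0.86 × 380 = 0.088236 m
A 520–1720 m: 1200 × 0.28 × 1.7×10⁻⁴ = 0.05712 m
A total: 0.160812 m
B 0.53 × 270 × 1.3×10⁻⁴ = 0.018603 m
B 270–510 m: 0.4 × 1.6×10⁻⁴ × 240 = 0.01536 m
B 1600 × 0.093 × 0.69×10⁻⁴ = 0.0102672 m
B total: 0.0442302 m
Difference: 0.160812 − 0.0442302 = 0.1165818 m

Δh_A − Δh_B ≈ 117 mm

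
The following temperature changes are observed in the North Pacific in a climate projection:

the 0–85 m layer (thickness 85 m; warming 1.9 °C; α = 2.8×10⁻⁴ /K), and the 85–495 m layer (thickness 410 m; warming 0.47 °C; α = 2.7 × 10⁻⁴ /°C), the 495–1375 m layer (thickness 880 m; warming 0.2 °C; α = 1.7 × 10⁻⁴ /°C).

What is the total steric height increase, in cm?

Layer 1: 85 × 2.8×10⁻⁴ × 1.9 = 0.04522 m
Layer 2: 2.7×10⁻⁴ × 0.47 × 410 = 0.052029 m
Layer 3: 0.2 × 1.7×10⁻⁴ × 880 = 0.02992 m
Δh = 0.04522 + 0.052029 + 0.02992 = 0.127169 m

Δh = 12.7 cm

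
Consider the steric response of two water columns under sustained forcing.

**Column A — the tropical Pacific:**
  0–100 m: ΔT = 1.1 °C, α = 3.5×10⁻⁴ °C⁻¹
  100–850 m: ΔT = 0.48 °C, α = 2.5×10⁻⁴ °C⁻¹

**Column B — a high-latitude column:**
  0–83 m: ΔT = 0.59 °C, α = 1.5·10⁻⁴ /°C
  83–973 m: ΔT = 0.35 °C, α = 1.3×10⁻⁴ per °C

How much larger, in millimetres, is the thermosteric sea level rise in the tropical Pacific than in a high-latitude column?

80.7 mm

A 0–100 m: 1.1 × 100 × 3.5×10⁻⁴ = 0.03850 m
A Layer 2: 0.48 × 2.5×10⁻⁴ × 750 = 0.09000 m
A total: 0.12850 m
B Layer 1: 0.59 × 83 × 1.5×10⁻⁴ = 0.0073455 m
B 0.35 × 1.3×10⁻⁴ × 890 = 0.040495 m
B total: 0.0478405 m
Difference: 0.12850 − 0.0478405 = 0.0806595 m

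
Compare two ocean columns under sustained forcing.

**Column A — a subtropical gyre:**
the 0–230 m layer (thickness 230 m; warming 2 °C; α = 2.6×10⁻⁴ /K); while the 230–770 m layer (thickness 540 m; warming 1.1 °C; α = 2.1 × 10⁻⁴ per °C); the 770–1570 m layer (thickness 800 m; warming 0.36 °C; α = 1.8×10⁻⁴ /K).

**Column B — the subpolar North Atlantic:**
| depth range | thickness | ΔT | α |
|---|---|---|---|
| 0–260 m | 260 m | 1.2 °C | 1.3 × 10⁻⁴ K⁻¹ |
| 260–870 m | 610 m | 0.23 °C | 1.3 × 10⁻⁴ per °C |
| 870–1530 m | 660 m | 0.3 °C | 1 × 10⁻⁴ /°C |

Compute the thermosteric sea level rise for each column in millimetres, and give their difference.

A 0–230 m: 230 × 2.6×10⁻⁴ × 2 = 0.11960 m
A Layer 2: 1.1 × 540 × 2.1×10⁻⁴ = 0.12474 m
A 770–1570 m: 800 × 0.36 × 1.8×10⁻⁴ = 0.05184 m
A total: 0.29618 m
B 0–260 m: 260 × 1.2 × 1.3×10⁻⁴ = 0.04056 m
B 260–870 m: 0.23 × 610 × 1.3×10⁻⁴ = 0.018239 m
B Layer 3: 1×10⁻⁴ × 660 × 0.3 = 0.01980 m
B total: 0.078599 m
Difference: 0.29618 − 0.078599 = 0.217581 m

Δh_A ≈ 296 mm, Δh_B ≈ 78.6 mm; difference ≈ 218 mm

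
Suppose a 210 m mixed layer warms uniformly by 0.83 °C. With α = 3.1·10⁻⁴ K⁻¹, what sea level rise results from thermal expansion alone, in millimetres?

about 54 mm

Δh = αΔT·H = 3.1×10⁻⁴ × 0.83 × 210 = 0.054033 m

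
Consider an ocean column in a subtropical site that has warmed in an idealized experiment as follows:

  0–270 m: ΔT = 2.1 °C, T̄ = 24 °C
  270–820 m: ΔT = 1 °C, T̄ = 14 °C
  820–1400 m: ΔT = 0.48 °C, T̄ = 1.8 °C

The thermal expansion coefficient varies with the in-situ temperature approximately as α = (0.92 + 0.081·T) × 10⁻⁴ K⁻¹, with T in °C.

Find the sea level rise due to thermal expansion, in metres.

Layer 1: α = (0.92 + 0.081×24)×10⁻⁴ = 2.864×10⁻⁴ K⁻¹
Layer 2: α = (0.92 + 0.081×14)×10⁻⁴ = 2.054×10⁻⁴ K⁻¹
Layer 3: α = (0.92 + 0.081×1.8)×10⁻⁴ = 1.0658×10⁻⁴ K⁻¹
0–270 m: 2.864×10⁻⁴ × 270 × 2.1 = 0.1623888 m
2.054×10⁻⁴ × 1 × 550 = 0.11297 m
Layer 3: 580 × 0.48 × 1.0658×10⁻⁴ = 0.029671872 m
Δh = 0.1623888 + 0.11297 + 0.029671872 = 0.305030672 m

Δh = 0.305 m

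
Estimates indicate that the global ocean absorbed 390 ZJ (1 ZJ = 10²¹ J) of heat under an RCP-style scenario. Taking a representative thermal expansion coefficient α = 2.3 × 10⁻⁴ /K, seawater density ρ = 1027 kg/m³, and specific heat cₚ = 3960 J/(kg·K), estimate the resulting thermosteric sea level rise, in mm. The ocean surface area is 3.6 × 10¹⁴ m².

61 mm

Per unit area: Q = 390×10²¹ / (3.6×10¹⁴) ≈ 1.083×10⁹ J/m²
Δh = αQ/(ρcₚ) = 2.3×10⁻⁴ × 1.083×10⁹ / (1027 × 3960) ≈ 0.061248 m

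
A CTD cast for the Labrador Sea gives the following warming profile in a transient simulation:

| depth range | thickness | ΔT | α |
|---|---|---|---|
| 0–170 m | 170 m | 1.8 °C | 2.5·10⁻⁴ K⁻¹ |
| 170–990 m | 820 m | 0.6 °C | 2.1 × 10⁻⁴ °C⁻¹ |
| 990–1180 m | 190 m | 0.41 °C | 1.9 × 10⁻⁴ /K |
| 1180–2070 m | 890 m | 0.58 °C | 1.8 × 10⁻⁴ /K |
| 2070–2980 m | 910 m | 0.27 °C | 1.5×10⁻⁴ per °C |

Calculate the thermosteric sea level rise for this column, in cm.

Δh = 32 cm

1.8 × 2.5×10⁻⁴ × 170 = 0.07650 m
820 × 2.1×10⁻⁴ × 0.6 = 0.10332 m
190 × 1.9×10⁻⁴ × 0.41 = 0.014801 m
1180–2070 m: 1.8×10⁻⁴ × 890 × 0.58 = 0.092916 m
Layer 5: 910 × 1.5×10⁻⁴ × 0.27 = 0.036855 m
Δh = 0.07650 + 0.10332 + 0.014801 + 0.092916 + 0.036855 = 0.324392 m ≈ 32 cm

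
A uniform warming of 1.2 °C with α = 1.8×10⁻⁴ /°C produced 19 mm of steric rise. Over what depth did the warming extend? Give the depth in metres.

88.0 m

H = Δh/(αΔT) = 0.019 / (1.8×10⁻⁴ × 1.2) ≈ 87.96 m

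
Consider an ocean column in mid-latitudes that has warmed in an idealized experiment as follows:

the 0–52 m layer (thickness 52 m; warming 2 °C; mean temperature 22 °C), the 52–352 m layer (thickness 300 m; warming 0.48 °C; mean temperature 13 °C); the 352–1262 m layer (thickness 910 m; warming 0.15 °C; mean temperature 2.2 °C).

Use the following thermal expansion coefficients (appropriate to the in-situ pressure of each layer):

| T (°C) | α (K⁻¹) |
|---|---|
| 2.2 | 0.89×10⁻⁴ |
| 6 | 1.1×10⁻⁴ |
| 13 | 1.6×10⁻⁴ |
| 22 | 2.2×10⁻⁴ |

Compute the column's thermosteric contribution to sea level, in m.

Layer 1 at 22 °C → α = 2.2×10⁻⁴ K⁻¹
Layer 2 at 13 °C → α = 1.6×10⁻⁴ K⁻¹
Layer 3 at 2.2 °C → α = 0.89×10⁻⁴ K⁻¹
Layer 1: 2.2×10⁻⁴ × 52 × 2 = 0.02288 m
52–352 m: 300 × 1.6×10⁻⁴ × 0.48 = 0.02304 m
Layer 3: 0.89×10⁻⁴ × 0.15 × 910 = 0.0121485 m
Δh = 0.02288 + 0.02304 + 0.0121485 = 0.0580685 m ≈ 0.0581 m

about 0.0581 m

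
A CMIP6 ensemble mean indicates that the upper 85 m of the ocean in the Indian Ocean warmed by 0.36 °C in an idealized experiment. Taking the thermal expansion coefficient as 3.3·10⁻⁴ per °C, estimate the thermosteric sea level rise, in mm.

Δh = αΔT·H = 3.3×10⁻⁴ × 0.36 × 85 = 0.010098 m

Δh ≈ 10.1 mm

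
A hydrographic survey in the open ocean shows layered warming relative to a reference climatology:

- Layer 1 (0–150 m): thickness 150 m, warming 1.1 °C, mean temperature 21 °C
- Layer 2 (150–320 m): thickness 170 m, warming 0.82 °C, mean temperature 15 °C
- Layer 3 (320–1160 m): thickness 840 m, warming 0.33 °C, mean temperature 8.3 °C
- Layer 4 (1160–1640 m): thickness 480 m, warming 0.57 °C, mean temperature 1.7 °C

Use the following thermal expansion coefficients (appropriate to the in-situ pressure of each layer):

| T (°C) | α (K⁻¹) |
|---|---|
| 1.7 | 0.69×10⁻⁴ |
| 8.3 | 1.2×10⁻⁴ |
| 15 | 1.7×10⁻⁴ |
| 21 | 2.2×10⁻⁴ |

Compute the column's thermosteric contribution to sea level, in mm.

112 mm

Layer 1 at 21 °C → α = 2.2×10⁻⁴ K⁻¹
Layer 2 at 15 °C → α = 1.7×10⁻⁴ K⁻¹
Layer 3 at 8.3 °C → α = 1.2×10⁻⁴ K⁻¹
Layer 4 at 1.7 °C → α = 0.69×10⁻⁴ K⁻¹
150 × 2.2×10⁻⁴ × 1.1 = 0.03630 m
Layer 2: 1.7×10⁻⁴ × 170 × 0.82 = 0.023698 m
Layer 3: 1.2×10⁻⁴ × 840 × 0.33 = 0.033264 m
Layer 4: 0.69×10⁻⁴ × 480 × 0.57 = 0.0188784 m
Δh = 0.03630 + 0.023698 + 0.033264 + 0.0188784 = 0.1121404 m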